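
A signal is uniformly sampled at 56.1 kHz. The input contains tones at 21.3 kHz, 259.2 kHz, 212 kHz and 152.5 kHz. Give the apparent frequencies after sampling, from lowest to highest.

fs/2 = 28.05 kHz.
21.3 kHz ≤ fs/2 = 28.05 kHz, passes unchanged.
259.2 kHz mod fs = 34.8 kHz.
34.8 kHz > fs/2 = 28.05 kHz, folds to fs − 34.8 kHz = 21.3 kHz.
212 kHz mod fs = 43.7 kHz.
43.7 kHz > fs/2 = 28.05 kHz, folds to fs − 43.7 kHz = 12.4 kHz.
152.5 kHz mod fs = 40.3 kHz.
40.3 kHz > fs/2 = 28.05 kHz, folds to fs − 40.3 kHz = 15.8 kHz.
Distinct values: {12.4 kHz, 15.8 kHz, 21.3 kHz}.

12.4 kHz, 15.8 kHz, 21.3 kHz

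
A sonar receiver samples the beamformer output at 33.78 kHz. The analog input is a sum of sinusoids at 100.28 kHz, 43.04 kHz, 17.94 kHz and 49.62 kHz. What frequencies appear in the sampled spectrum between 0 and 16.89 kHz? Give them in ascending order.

fs/2 = 16.89 kHz.
100.28 kHz mod fs = 32.72 kHz.
32.72 kHz > fs/2 = 16.89 kHz, folds to fs − 32.72 kHz = 1.06 kHz.
43.04 kHz mod fs = 9.26 kHz.
9.26 kHz ≤ fs/2 = 16.89 kHz, appears at 9.26 kHz.
17.94 kHz > fs/2 = 16.89 kHz, folds to fs − 17.94 kHz = 15.84 kHz.
49.62 kHz mod fs = 15.84 kHz.
15.84 kHz ≤ fs/2 = 16.89 kHz, appears at 15.84 kHz.
Distinct values: {1.06 kHz, 9.26 kHz, 15.84 kHz}.

1.06 kHz, 9.26 kHz, 15.84 kHz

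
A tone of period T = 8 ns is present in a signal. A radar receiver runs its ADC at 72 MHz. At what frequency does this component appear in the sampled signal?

19 MHz

T = 8 ns → f = 1/T = 125 MHz.
125 MHz mod fs = 53 MHz.
53 MHz > fs/2 = 36 MHz, folds to fs − 53 MHz = 19 MHz.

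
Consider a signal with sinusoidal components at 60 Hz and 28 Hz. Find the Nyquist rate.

120 Hz

Highest-frequency component: 60 Hz.
Nyquist rate = 2 × 60 Hz = 120 Hz.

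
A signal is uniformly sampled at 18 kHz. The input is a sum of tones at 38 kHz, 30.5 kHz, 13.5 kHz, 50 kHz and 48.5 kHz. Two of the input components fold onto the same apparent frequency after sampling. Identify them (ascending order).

30.5 kHz, 48.5 kHz

fs/2 = 9 kHz.
38 kHz mod fs = 2 kHz.
2 kHz ≤ fs/2 = 9 kHz, appears at 2 kHz.
30.5 kHz mod fs = 12.5 kHz.
12.5 kHz > fs/2 = 9 kHz, folds to fs − 12.5 kHz = 5.5 kHz.
13.5 kHz > fs/2 = 9 kHz, folds to fs − 13.5 kHz = 4.5 kHz.
50 kHz mod fs = 14 kHz.
14 kHz > fs/2 = 9 kHz, folds to fs − 14 kHz = 4 kHz.
48.5 kHz mod fs = 12.5 kHz.
12.5 kHz > fs/2 = 9 kHz, folds to fs − 12.5 kHz = 5.5 kHz.
30.5 kHz and 48.5 kHz both map to 5.5 kHz.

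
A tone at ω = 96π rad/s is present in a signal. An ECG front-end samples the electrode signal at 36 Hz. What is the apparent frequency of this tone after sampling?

12 Hz

ω = 96π rad/s → f = ω/(2π) = 48 Hz.
48 Hz mod fs = 12 Hz.
12 Hz ≤ fs/2 = 18 Hz, appears at 12 Hz.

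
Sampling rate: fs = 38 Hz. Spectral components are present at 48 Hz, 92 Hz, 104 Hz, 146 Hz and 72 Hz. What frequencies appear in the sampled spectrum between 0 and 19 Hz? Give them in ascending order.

4 Hz, 6 Hz, 10 Hz, 16 Hz

fs/2 = 19 Hz.
48 Hz mod fs = 10 Hz.
10 Hz ≤ fs/2 = 19 Hz, appears at 10 Hz.
92 Hz mod fs = 16 Hz.
16 Hz ≤ fs/2 = 19 Hz, appears at 16 Hz.
104 Hz mod fs = 28 Hz.
28 Hz > fs/2 = 19 Hz, folds to fs − 28 Hz = 10 Hz.
146 Hz mod fs = 32 Hz.
32 Hz > fs/2 = 19 Hz, folds to fs − 32 Hz = 6 Hz.
72 Hz mod fs = 34 Hz.
34 Hz > fs/2 = 19 Hz, folds to fs − 34 Hz = 4 Hz.
Distinct values: {4 Hz, 6 Hz, 10 Hz, 16 Hz}.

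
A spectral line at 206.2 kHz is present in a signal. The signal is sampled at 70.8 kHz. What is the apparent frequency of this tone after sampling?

206.2 kHz mod fs = 64.6 kHz.
64.6 kHz > fs/2 = 35.4 kHz, folds to fs − 64.6 kHz = 6.2 kHz.

6.2 kHz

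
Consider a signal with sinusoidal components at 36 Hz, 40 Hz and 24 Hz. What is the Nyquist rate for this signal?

Highest-frequency component: 40 Hz.
Nyquist rate = 2 × 40 Hz = 80 Hz.

80 Hz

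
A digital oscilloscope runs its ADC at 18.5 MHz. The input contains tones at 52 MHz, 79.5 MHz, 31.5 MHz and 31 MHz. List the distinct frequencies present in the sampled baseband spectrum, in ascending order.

3.5 MHz, 5.5 MHz, 6 MHz

fs/2 = 9.25 MHz.
52 MHz mod fs = 15 MHz.
15 MHz > fs/2 = 9.25 MHz, folds to fs − 15 MHz = 3.5 MHz.
79.5 MHz mod fs = 5.5 MHz.
5.5 MHz ≤ fs/2 = 9.25 MHz, appears at 5.5 MHz.
31.5 MHz mod fs = 13 MHz.
13 MHz > fs/2 = 9.25 MHz, folds to fs − 13 MHz = 5.5 MHz.
31 MHz mod fs = 12.5 MHz.
12.5 MHz > fs/2 = 9.25 MHz, folds to fs − 12.5 MHz = 6 MHz.
Distinct values: {3.5 MHz, 5.5 MHz, 6 MHz}.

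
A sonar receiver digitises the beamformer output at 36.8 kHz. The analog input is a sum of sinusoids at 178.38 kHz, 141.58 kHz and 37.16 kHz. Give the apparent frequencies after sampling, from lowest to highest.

fs/2 = 18.4 kHz.
178.38 kHz mod fs = 31.18 kHz.
31.18 kHz > fs/2 = 18.4 kHz, folds to fs − 31.18 kHz = 5.62 kHz.
141.58 kHz mod fs = 31.18 kHz.
31.18 kHz > fs/2 = 18.4 kHz, folds to fs − 31.18 kHz = 5.62 kHz.
37.16 kHz mod fs = 0.36 kHz.
0.36 kHz ≤ fs/2 = 18.4 kHz, appears at 0.36 kHz.
Distinct values: {0.36 kHz, 5.62 kHz}.

0.36 kHz, 5.62 kHz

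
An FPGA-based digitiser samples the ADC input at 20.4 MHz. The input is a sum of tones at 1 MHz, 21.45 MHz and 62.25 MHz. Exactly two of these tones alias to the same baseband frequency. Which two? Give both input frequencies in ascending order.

21.45 MHz, 62.25 MHz

fs/2 = 10.2 MHz.
1 MHz ≤ fs/2 = 10.2 MHz, passes unchanged.
21.45 MHz mod fs = 1.05 MHz.
1.05 MHz ≤ fs/2 = 10.2 MHz, appears at 1.05 MHz.
62.25 MHz mod fs = 1.05 MHz.
1.05 MHz ≤ fs/2 = 10.2 MHz, appears at 1.05 MHz.
21.45 MHz and 62.25 MHz both map to 1.05 MHz.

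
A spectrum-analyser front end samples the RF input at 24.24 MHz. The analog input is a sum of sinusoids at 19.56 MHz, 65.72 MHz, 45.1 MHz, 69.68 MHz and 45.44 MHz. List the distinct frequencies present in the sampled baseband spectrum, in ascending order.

3.04 MHz, 3.38 MHz, 4.68 MHz, 7 MHz

fs/2 = 12.12 MHz.
19.56 MHz > fs/2 = 12.12 MHz, folds to fs − 19.56 MHz = 4.68 MHz.
65.72 MHz mod fs = 17.24 MHz.
17.24 MHz > fs/2 = 12.12 MHz, folds to fs − 17.24 MHz = 7 MHz.
45.1 MHz mod fs = 20.86 MHz.
20.86 MHz > fs/2 = 12.12 MHz, folds to fs − 20.86 MHz = 3.38 MHz.
69.68 MHz mod fs = 21.2 MHz.
21.2 MHz > fs/2 = 12.12 MHz, folds to fs − 21.2 MHz = 3.04 MHz.
45.44 MHz mod fs = 21.2 MHz.
21.2 MHz > fs/2 = 12.12 MHz, folds to fs − 21.2 MHz = 3.04 MHz.
Distinct values: {3.04 MHz, 3.38 MHz, 4.68 MHz, 7 MHz}.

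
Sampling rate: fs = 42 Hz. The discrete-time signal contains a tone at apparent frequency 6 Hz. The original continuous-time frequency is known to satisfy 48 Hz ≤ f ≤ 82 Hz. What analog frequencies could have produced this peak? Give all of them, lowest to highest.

Frequencies that alias to 6 Hz are k·fs ± 6 Hz for integer k ≥ 0.
k=0: 6 Hz.
k=1: 36 Hz, 48 Hz.
k=2: 78 Hz, 90 Hz.
k=3: 120 Hz, 132 Hz.
Within [48 Hz, 82 Hz]: 48 Hz, 78 Hz.

48 Hz, 78 Hz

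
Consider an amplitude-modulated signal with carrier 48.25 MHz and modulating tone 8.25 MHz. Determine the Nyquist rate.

113 MHz

AM sidebands sit at fc ± fm = 40 MHz and 56.5 MHz.
Highest-frequency component: 56.5 MHz.
Nyquist rate = 2 × 56.5 MHz = 113 MHz.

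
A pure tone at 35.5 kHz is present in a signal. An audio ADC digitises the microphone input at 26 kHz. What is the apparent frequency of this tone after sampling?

35.5 kHz mod fs = 9.5 kHz.
9.5 kHz ≤ fs/2 = 13 kHz, appears at 9.5 kHz.

9.5 kHz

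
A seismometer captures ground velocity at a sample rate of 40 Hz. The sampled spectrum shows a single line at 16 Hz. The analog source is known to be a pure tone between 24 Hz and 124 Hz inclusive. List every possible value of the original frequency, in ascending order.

24 Hz, 56 Hz, 64 Hz, 96 Hz, 104 Hz

Frequencies that alias to 16 Hz are k·fs ± 16 Hz for integer k ≥ 0.
k=0: 16 Hz.
k=1: 24 Hz, 56 Hz.
k=2: 64 Hz, 96 Hz.
k=3: 104 Hz, 136 Hz.
k=4: 144 Hz, 176 Hz.
Within [24 Hz, 124 Hz]: 24 Hz, 56 Hz, 64 Hz, 96 Hz, 104 Hz.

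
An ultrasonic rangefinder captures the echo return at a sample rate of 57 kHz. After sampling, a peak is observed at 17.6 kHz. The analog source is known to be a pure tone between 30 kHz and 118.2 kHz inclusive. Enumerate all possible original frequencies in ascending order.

Frequencies that alias to 17.6 kHz are k·fs ± 17.6 kHz for integer k ≥ 0.
k=0: 17.6 kHz.
k=1: 39.4 kHz, 74.6 kHz.
k=2: 96.4 kHz, 131.6 kHz.
k=3: 153.4 kHz, 188.6 kHz.
Within [30 kHz, 118.2 kHz]: 39.4 kHz, 74.6 kHz, 96.4 kHz.

39.4 kHz, 74.6 kHz, 96.4 kHz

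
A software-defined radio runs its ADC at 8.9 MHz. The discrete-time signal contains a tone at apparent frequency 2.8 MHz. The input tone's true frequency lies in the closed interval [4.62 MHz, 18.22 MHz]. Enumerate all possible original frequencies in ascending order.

Frequencies that alias to 2.8 MHz are k·fs ± 2.8 MHz for integer k ≥ 0.
k=0: 2.8 MHz.
k=1: 6.1 MHz, 11.7 MHz.
k=2: 15 MHz, 20.6 MHz.
k=3: 23.9 MHz, 29.5 MHz.
Within [4.62 MHz, 18.22 MHz]: 6.1 MHz, 11.7 MHz, 15 MHz.

6.1 MHz, 11.7 MHz, 15 MHz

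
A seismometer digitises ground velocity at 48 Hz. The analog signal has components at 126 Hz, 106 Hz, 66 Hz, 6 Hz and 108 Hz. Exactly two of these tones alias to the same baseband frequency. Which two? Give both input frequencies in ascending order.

fs/2 = 24 Hz.
126 Hz mod fs = 30 Hz.
30 Hz > fs/2 = 24 Hz, folds to fs − 30 Hz = 18 Hz.
106 Hz mod fs = 10 Hz.
10 Hz ≤ fs/2 = 24 Hz, appears at 10 Hz.
66 Hz mod fs = 18 Hz.
18 Hz ≤ fs/2 = 24 Hz, appears at 18 Hz.
6 Hz ≤ fs/2 = 24 Hz, passes unchanged.
108 Hz mod fs = 12 Hz.
12 Hz ≤ fs/2 = 24 Hz, appears at 12 Hz.
66 Hz and 126 Hz both map to 18 Hz.

66 Hz, 126 Hz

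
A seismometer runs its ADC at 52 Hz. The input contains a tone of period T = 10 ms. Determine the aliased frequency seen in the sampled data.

T = 10 ms → f = 1/T = 100 Hz.
100 Hz mod fs = 48 Hz.
48 Hz > fs/2 = 26 Hz, folds to fs − 48 Hz = 4 Hz.

4 Hz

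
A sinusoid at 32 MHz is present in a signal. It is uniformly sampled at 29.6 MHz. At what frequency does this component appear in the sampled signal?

2.4 MHz

32 MHz mod fs = 2.4 MHz.
2.4 MHz ≤ fs/2 = 14.8 MHz, appears at 2.4 MHz.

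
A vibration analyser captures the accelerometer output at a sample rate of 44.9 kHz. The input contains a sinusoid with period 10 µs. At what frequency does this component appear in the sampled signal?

T = 10 µs → f = 1/T = 100 kHz.
100 kHz mod fs = 10.2 kHz.
10.2 kHz ≤ fs/2 = 22.45 kHz, appears at 10.2 kHz.

10.2 kHz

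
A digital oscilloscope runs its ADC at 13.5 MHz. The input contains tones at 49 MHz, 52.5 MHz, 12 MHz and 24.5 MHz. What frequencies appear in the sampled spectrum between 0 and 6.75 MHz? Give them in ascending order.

1.5 MHz, 2.5 MHz, 5 MHz

fs/2 = 6.75 MHz.
49 MHz mod fs = 8.5 MHz.
8.5 MHz > fs/2 = 6.75 MHz, folds to fs − 8.5 MHz = 5 MHz.
52.5 MHz mod fs = 12 MHz.
12 MHz > fs/2 = 6.75 MHz, folds to fs − 12 MHz = 1.5 MHz.
12 MHz > fs/2 = 6.75 MHz, folds to fs − 12 MHz = 1.5 MHz.
24.5 MHz mod fs = 11 MHz.
11 MHz > fs/2 = 6.75 MHz, folds to fs − 11 MHz = 2.5 MHz.
Distinct values: {1.5 MHz, 2.5 MHz, 5 MHz}.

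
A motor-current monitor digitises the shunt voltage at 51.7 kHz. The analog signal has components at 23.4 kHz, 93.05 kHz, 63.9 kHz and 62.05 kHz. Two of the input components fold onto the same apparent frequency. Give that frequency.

fs/2 = 25.85 kHz.
23.4 kHz ≤ fs/2 = 25.85 kHz, passes unchanged.
93.05 kHz mod fs = 41.35 kHz.
41.35 kHz > fs/2 = 25.85 kHz, folds to fs − 41.35 kHz = 10.35 kHz.
63.9 kHz mod fs = 12.2 kHz.
12.2 kHz ≤ fs/2 = 25.85 kHz, appears at 12.2 kHz.
62.05 kHz mod fs = 10.35 kHz.
10.35 kHz ≤ fs/2 = 25.85 kHz, appears at 10.35 kHz.
62.05 kHz and 93.05 kHz both map to 10.35 kHz.

10.35 kHz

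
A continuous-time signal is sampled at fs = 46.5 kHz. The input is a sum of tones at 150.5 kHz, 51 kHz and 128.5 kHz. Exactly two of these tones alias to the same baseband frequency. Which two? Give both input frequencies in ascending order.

128.5 kHz, 150.5 kHz

fs/2 = 23.25 kHz.
150.5 kHz mod fs = 11 kHz.
11 kHz ≤ fs/2 = 23.25 kHz, appears at 11 kHz.
51 kHz mod fs = 4.5 kHz.
4.5 kHz ≤ fs/2 = 23.25 kHz, appears at 4.5 kHz.
128.5 kHz mod fs = 35.5 kHz.
35.5 kHz > fs/2 = 23.25 kHz, folds to fs − 35.5 kHz = 11 kHz.
128.5 kHz and 150.5 kHz both map to 11 kHz.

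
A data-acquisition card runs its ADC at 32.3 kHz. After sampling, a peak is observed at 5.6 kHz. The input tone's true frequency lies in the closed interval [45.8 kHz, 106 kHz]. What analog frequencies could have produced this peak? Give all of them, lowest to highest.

59 kHz, 70.2 kHz, 91.3 kHz, 102.5 kHz

Frequencies that alias to 5.6 kHz are k·fs ± 5.6 kHz for integer k ≥ 0.
k=0: 5.6 kHz.
k=1: 26.7 kHz, 37.9 kHz.
k=2: 59 kHz, 70.2 kHz.
k=3: 91.3 kHz, 102.5 kHz.
k=4: 123.6 kHz, 134.8 kHz.
Within [45.8 kHz, 106 kHz]: 59 kHz, 70.2 kHz, 91.3 kHz, 102.5 kHz.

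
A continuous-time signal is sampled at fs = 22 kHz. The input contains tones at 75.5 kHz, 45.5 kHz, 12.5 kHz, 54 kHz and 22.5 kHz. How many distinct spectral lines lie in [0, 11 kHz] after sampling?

fs/2 = 11 kHz.
75.5 kHz mod fs = 9.5 kHz.
9.5 kHz ≤ fs/2 = 11 kHz, appears at 9.5 kHz.
45.5 kHz mod fs = 1.5 kHz.
1.5 kHz ≤ fs/2 = 11 kHz, appears at 1.5 kHz.
12.5 kHz > fs/2 = 11 kHz, folds to fs − 12.5 kHz = 9.5 kHz.
54 kHz mod fs = 10 kHz.
10 kHz ≤ fs/2 = 11 kHz, appears at 10 kHz.
22.5 kHz mod fs = 0.5 kHz.
0.5 kHz ≤ fs/2 = 11 kHz, appears at 0.5 kHz.
Distinct values: {0.5 kHz, 1.5 kHz, 9.5 kHz, 10 kHz} → 4.

4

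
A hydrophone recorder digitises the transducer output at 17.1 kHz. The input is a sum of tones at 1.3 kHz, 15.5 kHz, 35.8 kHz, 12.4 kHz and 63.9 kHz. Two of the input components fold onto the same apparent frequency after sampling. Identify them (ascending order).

15.5 kHz, 35.8 kHz

fs/2 = 8.55 kHz.
1.3 kHz ≤ fs/2 = 8.55 kHz, passes unchanged.
15.5 kHz > fs/2 = 8.55 kHz, folds to fs − 15.5 kHz = 1.6 kHz.
35.8 kHz mod fs = 1.6 kHz.
1.6 kHz ≤ fs/2 = 8.55 kHz, appears at 1.6 kHz.
12.4 kHz > fs/2 = 8.55 kHz, folds to fs − 12.4 kHz = 4.7 kHz.
63.9 kHz mod fs = 12.6 kHz.
12.6 kHz > fs/2 = 8.55 kHz, folds to fs − 12.6 kHz = 4.5 kHz.
15.5 kHz and 35.8 kHz both map to 1.6 kHz.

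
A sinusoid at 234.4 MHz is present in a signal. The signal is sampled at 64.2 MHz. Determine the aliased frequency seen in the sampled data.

22.4 MHz

234.4 MHz mod fs = 41.8 MHz.
41.8 MHz > fs/2 = 32.1 MHz, folds to fs − 41.8 MHz = 22.4 MHz.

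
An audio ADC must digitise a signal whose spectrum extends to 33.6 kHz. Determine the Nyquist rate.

Nyquist rate = 2 × 33.6 kHz = 67.2 kHz.

67.2 kHz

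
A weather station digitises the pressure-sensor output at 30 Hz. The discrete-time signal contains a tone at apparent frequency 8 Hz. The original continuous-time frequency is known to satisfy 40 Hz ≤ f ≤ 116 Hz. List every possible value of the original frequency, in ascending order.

Frequencies that alias to 8 Hz are k·fs ± 8 Hz for integer k ≥ 0.
k=0: 8 Hz.
k=1: 22 Hz, 38 Hz.
k=2: 52 Hz, 68 Hz.
k=3: 82 Hz, 98 Hz.
k=4: 112 Hz, 128 Hz.
k=5: 142 Hz, 158 Hz.
Within [40 Hz, 116 Hz]: 52 Hz, 68 Hz, 82 Hz, 98 Hz, 112 Hz.

52 Hz, 68 Hz, 82 Hz, 98 Hz, 112 Hz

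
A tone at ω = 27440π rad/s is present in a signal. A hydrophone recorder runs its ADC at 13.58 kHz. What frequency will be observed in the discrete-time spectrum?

0.14 kHz

ω = 27440π rad/s → f = ω/(2π) = 13720 Hz = 13.72 kHz.
13.72 kHz mod fs = 0.14 kHz.
0.14 kHz ≤ fs/2 = 6.79 kHz, appears at 0.14 kHz.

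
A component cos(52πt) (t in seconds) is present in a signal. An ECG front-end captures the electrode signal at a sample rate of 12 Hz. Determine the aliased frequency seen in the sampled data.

2 Hz

ω = 52π rad/s → f = ω/(2π) = 26 Hz.
26 Hz mod fs = 2 Hz.
2 Hz ≤ fs/2 = 6 Hz, appears at 2 Hz.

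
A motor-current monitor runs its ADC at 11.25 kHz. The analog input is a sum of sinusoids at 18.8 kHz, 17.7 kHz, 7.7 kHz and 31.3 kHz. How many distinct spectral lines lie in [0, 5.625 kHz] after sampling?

4

fs/2 = 5.625 kHz.
18.8 kHz mod fs = 7.55 kHz.
7.55 kHz > fs/2 = 5.625 kHz, folds to fs − 7.55 kHz = 3.7 kHz.
17.7 kHz mod fs = 6.45 kHz.
6.45 kHz > fs/2 = 5.625 kHz, folds to fs − 6.45 kHz = 4.8 kHz.
7.7 kHz > fs/2 = 5.625 kHz, folds to fs − 7.7 kHz = 3.55 kHz.
31.3 kHz mod fs = 8.8 kHz.
8.8 kHz > fs/2 = 5.625 kHz, folds to fs − 8.8 kHz = 2.45 kHz.
Distinct values: {2.45 kHz, 3.55 kHz, 3.7 kHz, 4.8 kHz} → 4.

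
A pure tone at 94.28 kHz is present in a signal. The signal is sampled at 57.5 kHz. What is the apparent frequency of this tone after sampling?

20.72 kHz

94.28 kHz mod fs = 36.78 kHz.
36.78 kHz > fs/2 = 28.75 kHz, folds to fs − 36.78 kHz = 20.72 kHz.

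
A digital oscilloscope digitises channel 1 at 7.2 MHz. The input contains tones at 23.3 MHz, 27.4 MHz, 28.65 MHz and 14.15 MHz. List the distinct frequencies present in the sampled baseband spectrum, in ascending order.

fs/2 = 3.6 MHz.
23.3 MHz mod fs = 1.7 MHz.
1.7 MHz ≤ fs/2 = 3.6 MHz, appears at 1.7 MHz.
27.4 MHz mod fs = 5.8 MHz.
5.8 MHz > fs/2 = 3.6 MHz, folds to fs − 5.8 MHz = 1.4 MHz.
28.65 MHz mod fs = 7.05 MHz.
7.05 MHz > fs/2 = 3.6 MHz, folds to fs − 7.05 MHz = 0.15 MHz.
14.15 MHz mod fs = 6.95 MHz.
6.95 MHz > fs/2 = 3.6 MHz, folds to fs − 6.95 MHz = 0.25 MHz.
Distinct values: {0.15 MHz, 0.25 MHz, 1.4 MHz, 1.7 MHz}.

0.15 MHz, 0.25 MHz, 1.4 MHz, 1.7 MHz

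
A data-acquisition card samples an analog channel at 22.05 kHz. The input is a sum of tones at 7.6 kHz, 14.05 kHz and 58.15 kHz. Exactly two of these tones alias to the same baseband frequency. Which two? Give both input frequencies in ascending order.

14.05 kHz, 58.15 kHz

fs/2 = 11.025 kHz.
7.6 kHz ≤ fs/2 = 11.025 kHz, passes unchanged.
14.05 kHz > fs/2 = 11.025 kHz, folds to fs − 14.05 kHz = 8 kHz.
58.15 kHz mod fs = 14.05 kHz.
14.05 kHz > fs/2 = 11.025 kHz, folds to fs − 14.05 kHz = 8 kHz.
14.05 kHz and 58.15 kHz both map to 8 kHz.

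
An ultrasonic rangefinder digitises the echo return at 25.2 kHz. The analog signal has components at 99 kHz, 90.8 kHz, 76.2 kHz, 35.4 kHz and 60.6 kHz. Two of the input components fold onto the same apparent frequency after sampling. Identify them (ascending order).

fs/2 = 12.6 kHz.
99 kHz mod fs = 23.4 kHz.
23.4 kHz > fs/2 = 12.6 kHz, folds to fs − 23.4 kHz = 1.8 kHz.
90.8 kHz mod fs = 15.2 kHz.
15.2 kHz > fs/2 = 12.6 kHz, folds to fs − 15.2 kHz = 10 kHz.
76.2 kHz mod fs = 0.6 kHz.
0.6 kHz ≤ fs/2 = 12.6 kHz, appears at 0.6 kHz.
35.4 kHz mod fs = 10.2 kHz.
10.2 kHz ≤ fs/2 = 12.6 kHz, appears at 10.2 kHz.
60.6 kHz mod fs = 10.2 kHz.
10.2 kHz ≤ fs/2 = 12.6 kHz, appears at 10.2 kHz.
35.4 kHz and 60.6 kHz both map to 10.2 kHz.

35.4 kHz, 60.6 kHz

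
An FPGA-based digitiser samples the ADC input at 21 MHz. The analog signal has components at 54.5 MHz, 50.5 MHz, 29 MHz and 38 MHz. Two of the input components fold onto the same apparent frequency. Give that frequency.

8.5 MHz

fs/2 = 10.5 MHz.
54.5 MHz mod fs = 12.5 MHz.
12.5 MHz > fs/2 = 10.5 MHz, folds to fs − 12.5 MHz = 8.5 MHz.
50.5 MHz mod fs = 8.5 MHz.
8.5 MHz ≤ fs/2 = 10.5 MHz, appears at 8.5 MHz.
29 MHz mod fs = 8 MHz.
8 MHz ≤ fs/2 = 10.5 MHz, appears at 8 MHz.
38 MHz mod fs = 17 MHz.
17 MHz > fs/2 = 10.5 MHz, folds to fs − 17 MHz = 4 MHz.
50.5 MHz and 54.5 MHz both map to 8.5 MHz.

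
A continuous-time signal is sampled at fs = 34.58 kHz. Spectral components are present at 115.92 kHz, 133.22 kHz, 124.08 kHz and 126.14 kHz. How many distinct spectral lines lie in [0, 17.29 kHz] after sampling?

3

fs/2 = 17.29 kHz.
115.92 kHz mod fs = 12.18 kHz.
12.18 kHz ≤ fs/2 = 17.29 kHz, appears at 12.18 kHz.
133.22 kHz mod fs = 29.48 kHz.
29.48 kHz > fs/2 = 17.29 kHz, folds to fs − 29.48 kHz = 5.1 kHz.
124.08 kHz mod fs = 20.34 kHz.
20.34 kHz > fs/2 = 17.29 kHz, folds to fs − 20.34 kHz = 14.24 kHz.
126.14 kHz mod fs = 22.4 kHz.
22.4 kHz > fs/2 = 17.29 kHz, folds to fs − 22.4 kHz = 12.18 kHz.
Distinct values: {5.1 kHz, 12.18 kHz, 14.24 kHz} → 3.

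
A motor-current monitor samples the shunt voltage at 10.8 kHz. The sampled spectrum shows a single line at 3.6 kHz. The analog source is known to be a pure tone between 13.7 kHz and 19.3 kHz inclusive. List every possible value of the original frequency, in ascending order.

14.4 kHz, 18 kHz

Frequencies that alias to 3.6 kHz are k·fs ± 3.6 kHz for integer k ≥ 0.
k=0: 3.6 kHz.
k=1: 7.2 kHz, 14.4 kHz.
k=2: 18 kHz, 25.2 kHz.
k=3: 28.8 kHz, 36 kHz.
Within [13.7 kHz, 19.3 kHz]: 14.4 kHz, 18 kHz.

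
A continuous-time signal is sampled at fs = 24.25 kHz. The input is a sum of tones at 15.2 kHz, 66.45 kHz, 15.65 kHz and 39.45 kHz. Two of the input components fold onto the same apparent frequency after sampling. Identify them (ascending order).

15.2 kHz, 39.45 kHz

fs/2 = 12.125 kHz.
15.2 kHz > fs/2 = 12.125 kHz, folds to fs − 15.2 kHz = 9.05 kHz.
66.45 kHz mod fs = 17.95 kHz.
17.95 kHz > fs/2 = 12.125 kHz, folds to fs − 17.95 kHz = 6.3 kHz.
15.65 kHz > fs/2 = 12.125 kHz, folds to fs − 15.65 kHz = 8.6 kHz.
39.45 kHz mod fs = 15.2 kHz.
15.2 kHz > fs/2 = 12.125 kHz, folds to fs − 15.2 kHz = 9.05 kHz.
15.2 kHz and 39.45 kHz both map to 9.05 kHz.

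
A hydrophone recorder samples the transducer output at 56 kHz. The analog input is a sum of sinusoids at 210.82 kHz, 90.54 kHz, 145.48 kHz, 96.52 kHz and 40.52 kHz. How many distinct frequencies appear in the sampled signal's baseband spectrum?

4

fs/2 = 28 kHz.
210.82 kHz mod fs = 42.82 kHz.
42.82 kHz > fs/2 = 28 kHz, folds to fs − 42.82 kHz = 13.18 kHz.
90.54 kHz mod fs = 34.54 kHz.
34.54 kHz > fs/2 = 28 kHz, folds to fs − 34.54 kHz = 21.46 kHz.
145.48 kHz mod fs = 33.48 kHz.
33.48 kHz > fs/2 = 28 kHz, folds to fs − 33.48 kHz = 22.52 kHz.
96.52 kHz mod fs = 40.52 kHz.
40.52 kHz > fs/2 = 28 kHz, folds to fs − 40.52 kHz = 15.48 kHz.
40.52 kHz > fs/2 = 28 kHz, folds to fs − 40.52 kHz = 15.48 kHz.
Distinct values: {13.18 kHz, 15.48 kHz, 21.46 kHz, 22.52 kHz} → 4.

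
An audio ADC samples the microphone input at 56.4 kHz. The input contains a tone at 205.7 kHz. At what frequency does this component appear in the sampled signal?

205.7 kHz mod fs = 36.5 kHz.
36.5 kHz > fs/2 = 28.2 kHz, folds to fs − 36.5 kHz = 19.9 kHz.

19.9 kHz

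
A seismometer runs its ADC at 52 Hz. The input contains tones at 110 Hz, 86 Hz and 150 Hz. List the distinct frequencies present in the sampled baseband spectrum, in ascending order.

6 Hz, 18 Hz

fs/2 = 26 Hz.
110 Hz mod fs = 6 Hz.
6 Hz ≤ fs/2 = 26 Hz, appears at 6 Hz.
86 Hz mod fs = 34 Hz.
34 Hz > fs/2 = 26 Hz, folds to fs − 34 Hz = 18 Hz.
150 Hz mod fs = 46 Hz.
46 Hz > fs/2 = 26 Hz, folds to fs − 46 Hz = 6 Hz.
Distinct values: {6 Hz, 18 Hz}.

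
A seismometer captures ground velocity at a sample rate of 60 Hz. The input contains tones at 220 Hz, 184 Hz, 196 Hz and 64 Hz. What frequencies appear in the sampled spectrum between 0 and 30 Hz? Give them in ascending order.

4 Hz, 16 Hz, 20 Hz

fs/2 = 30 Hz.
220 Hz mod fs = 40 Hz.
40 Hz > fs/2 = 30 Hz, folds to fs − 40 Hz = 20 Hz.
184 Hz mod fs = 4 Hz.
4 Hz ≤ fs/2 = 30 Hz, appears at 4 Hz.
196 Hz mod fs = 16 Hz.
16 Hz ≤ fs/2 = 30 Hz, appears at 16 Hz.
64 Hz mod fs = 4 Hz.
4 Hz ≤ fs/2 = 30 Hz, appears at 4 Hz.
Distinct values: {4 Hz, 16 Hz, 20 Hz}.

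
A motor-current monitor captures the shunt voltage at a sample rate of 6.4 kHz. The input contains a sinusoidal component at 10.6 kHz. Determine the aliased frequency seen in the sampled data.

10.6 kHz mod fs = 4.2 kHz.
4.2 kHz > fs/2 = 3.2 kHz, folds to fs − 4.2 kHz = 2.2 kHz.

2.2 kHz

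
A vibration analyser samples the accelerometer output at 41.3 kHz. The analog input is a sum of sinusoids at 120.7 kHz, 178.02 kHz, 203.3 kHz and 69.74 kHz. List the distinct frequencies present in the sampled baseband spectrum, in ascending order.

fs/2 = 20.65 kHz.
120.7 kHz mod fs = 38.1 kHz.
38.1 kHz > fs/2 = 20.65 kHz, folds to fs − 38.1 kHz = 3.2 kHz.
178.02 kHz mod fs = 12.82 kHz.
12.82 kHz ≤ fs/2 = 20.65 kHz, appears at 12.82 kHz.
203.3 kHz mod fs = 38.1 kHz.
38.1 kHz > fs/2 = 20.65 kHz, folds to fs − 38.1 kHz = 3.2 kHz.
69.74 kHz mod fs = 28.44 kHz.
28.44 kHz > fs/2 = 20.65 kHz, folds to fs − 28.44 kHz = 12.86 kHz.
Distinct values: {3.2 kHz, 12.82 kHz, 12.86 kHz}.

3.2 kHz, 12.82 kHz, 12.86 kHz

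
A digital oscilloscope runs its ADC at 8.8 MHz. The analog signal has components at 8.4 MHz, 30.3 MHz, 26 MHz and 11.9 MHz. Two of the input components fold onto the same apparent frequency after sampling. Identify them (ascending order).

fs/2 = 4.4 MHz.
8.4 MHz > fs/2 = 4.4 MHz, folds to fs − 8.4 MHz = 0.4 MHz.
30.3 MHz mod fs = 3.9 MHz.
3.9 MHz ≤ fs/2 = 4.4 MHz, appears at 3.9 MHz.
26 MHz mod fs = 8.4 MHz.
8.4 MHz > fs/2 = 4.4 MHz, folds to fs − 8.4 MHz = 0.4 MHz.
11.9 MHz mod fs = 3.1 MHz.
3.1 MHz ≤ fs/2 = 4.4 MHz, appears at 3.1 MHz.
8.4 MHz and 26 MHz both map to 0.4 MHz.

8.4 MHz, 26 MHz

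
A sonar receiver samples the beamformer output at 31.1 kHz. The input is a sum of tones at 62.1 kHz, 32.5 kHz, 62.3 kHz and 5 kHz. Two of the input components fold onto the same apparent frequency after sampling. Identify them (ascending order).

62.1 kHz, 62.3 kHz

fs/2 = 15.55 kHz.
62.1 kHz mod fs = 31 kHz.
31 kHz > fs/2 = 15.55 kHz, folds to fs − 31 kHz = 0.1 kHz.
32.5 kHz mod fs = 1.4 kHz.
1.4 kHz ≤ fs/2 = 15.55 kHz, appears at 1.4 kHz.
62.3 kHz mod fs = 0.1 kHz.
0.1 kHz ≤ fs/2 = 15.55 kHz, appears at 0.1 kHz.
5 kHz ≤ fs/2 = 15.55 kHz, passes unchanged.
62.1 kHz and 62.3 kHz both map to 0.1 kHz.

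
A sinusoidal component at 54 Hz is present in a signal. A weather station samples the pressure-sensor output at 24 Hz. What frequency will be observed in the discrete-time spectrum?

54 Hz mod fs = 6 Hz.
6 Hz ≤ fs/2 = 12 Hz, appears at 6 Hz.

6 Hz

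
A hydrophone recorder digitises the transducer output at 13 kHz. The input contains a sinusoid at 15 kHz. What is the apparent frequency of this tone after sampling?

15 kHz mod fs = 2 kHz.
2 kHz ≤ fs/2 = 6.5 kHz, appears at 2 kHz.

2 kHz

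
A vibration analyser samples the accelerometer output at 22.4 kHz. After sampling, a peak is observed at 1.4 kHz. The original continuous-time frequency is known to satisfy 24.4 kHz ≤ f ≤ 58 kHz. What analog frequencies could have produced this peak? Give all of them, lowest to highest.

Frequencies that alias to 1.4 kHz are k·fs ± 1.4 kHz for integer k ≥ 0.
k=0: 1.4 kHz.
k=1: 21 kHz, 23.8 kHz.
k=2: 43.4 kHz, 46.2 kHz.
k=3: 65.8 kHz, 68.6 kHz.
Within [24.4 kHz, 58 kHz]: 43.4 kHz, 46.2 kHz.

43.4 kHz, 46.2 kHz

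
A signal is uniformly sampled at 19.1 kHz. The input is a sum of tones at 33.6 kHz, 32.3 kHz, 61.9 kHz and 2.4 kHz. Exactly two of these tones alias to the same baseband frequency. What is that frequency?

fs/2 = 9.55 kHz.
33.6 kHz mod fs = 14.5 kHz.
14.5 kHz > fs/2 = 9.55 kHz, folds to fs − 14.5 kHz = 4.6 kHz.
32.3 kHz mod fs = 13.2 kHz.
13.2 kHz > fs/2 = 9.55 kHz, folds to fs − 13.2 kHz = 5.9 kHz.
61.9 kHz mod fs = 4.6 kHz.
4.6 kHz ≤ fs/2 = 9.55 kHz, appears at 4.6 kHz.
2.4 kHz ≤ fs/2 = 9.55 kHz, passes unchanged.
33.6 kHz and 61.9 kHz both map to 4.6 kHz.

4.6 kHz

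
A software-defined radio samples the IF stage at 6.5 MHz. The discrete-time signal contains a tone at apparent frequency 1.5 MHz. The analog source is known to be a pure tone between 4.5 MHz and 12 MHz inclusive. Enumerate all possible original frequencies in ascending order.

Frequencies that alias to 1.5 MHz are k·fs ± 1.5 MHz for integer k ≥ 0.
k=0: 1.5 MHz.
k=1: 5 MHz, 8 MHz.
k=2: 11.5 MHz, 14.5 MHz.
k=3: 18 MHz, 21 MHz.
Within [4.5 MHz, 12 MHz]: 5 MHz, 8 MHz, 11.5 MHz.

5 MHz, 8 MHz, 11.5 MHz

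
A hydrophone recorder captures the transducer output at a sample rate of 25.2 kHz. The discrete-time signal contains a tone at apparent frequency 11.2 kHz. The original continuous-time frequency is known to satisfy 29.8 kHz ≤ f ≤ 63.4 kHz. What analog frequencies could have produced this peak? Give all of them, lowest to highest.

Frequencies that alias to 11.2 kHz are k·fs ± 11.2 kHz for integer k ≥ 0.
k=0: 11.2 kHz.
k=1: 14 kHz, 36.4 kHz.
k=2: 39.2 kHz, 61.6 kHz.
k=3: 64.4 kHz, 86.8 kHz.
Within [29.8 kHz, 63.4 kHz]: 36.4 kHz, 39.2 kHz, 61.6 kHz.

36.4 kHz, 39.2 kHz, 61.6 kHz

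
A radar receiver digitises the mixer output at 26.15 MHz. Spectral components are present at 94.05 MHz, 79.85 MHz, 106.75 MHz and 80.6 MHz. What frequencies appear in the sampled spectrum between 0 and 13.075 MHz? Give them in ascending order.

1.4 MHz, 2.15 MHz, 10.55 MHz

fs/2 = 13.075 MHz.
94.05 MHz mod fs = 15.6 MHz.
15.6 MHz > fs/2 = 13.075 MHz, folds to fs − 15.6 MHz = 10.55 MHz.
79.85 MHz mod fs = 1.4 MHz.
1.4 MHz ≤ fs/2 = 13.075 MHz, appears at 1.4 MHz.
106.75 MHz mod fs = 2.15 MHz.
2.15 MHz ≤ fs/2 = 13.075 MHz, appears at 2.15 MHz.
80.6 MHz mod fs = 2.15 MHz.
2.15 MHz ≤ fs/2 = 13.075 MHz, appears at 2.15 MHz.
Distinct values: {1.4 MHz, 2.15 MHz, 10.55 MHz}.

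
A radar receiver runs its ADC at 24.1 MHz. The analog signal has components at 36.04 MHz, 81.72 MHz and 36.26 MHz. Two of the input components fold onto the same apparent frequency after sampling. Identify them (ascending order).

36.04 MHz, 36.26 MHz

fs/2 = 12.05 MHz.
36.04 MHz mod fs = 11.94 MHz.
11.94 MHz ≤ fs/2 = 12.05 MHz, appears at 11.94 MHz.
81.72 MHz mod fs = 9.42 MHz.
9.42 MHz ≤ fs/2 = 12.05 MHz, appears at 9.42 MHz.
36.26 MHz mod fs = 12.16 MHz.
12.16 MHz > fs/2 = 12.05 MHz, folds to fs − 12.16 MHz = 11.94 MHz.
36.04 MHz and 36.26 MHz both map to 11.94 MHz.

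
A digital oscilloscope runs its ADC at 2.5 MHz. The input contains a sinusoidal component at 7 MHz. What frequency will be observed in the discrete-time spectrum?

0.5 MHz

7 MHz mod fs = 2 MHz.
2 MHz > fs/2 = 1.25 MHz, folds to fs − 2 MHz = 0.5 MHz.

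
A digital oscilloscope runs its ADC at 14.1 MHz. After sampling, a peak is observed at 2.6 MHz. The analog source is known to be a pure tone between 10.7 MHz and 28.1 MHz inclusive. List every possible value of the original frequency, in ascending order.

Frequencies that alias to 2.6 MHz are k·fs ± 2.6 MHz for integer k ≥ 0.
k=0: 2.6 MHz.
k=1: 11.5 MHz, 16.7 MHz.
k=2: 25.6 MHz, 30.8 MHz.
k=3: 39.7 MHz, 44.9 MHz.
Within [10.7 MHz, 28.1 MHz]: 11.5 MHz, 16.7 MHz, 25.6 MHz.

11.5 MHz, 16.7 MHz, 25.6 MHz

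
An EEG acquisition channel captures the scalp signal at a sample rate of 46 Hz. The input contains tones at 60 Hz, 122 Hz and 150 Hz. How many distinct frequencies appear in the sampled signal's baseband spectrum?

3

fs/2 = 23 Hz.
60 Hz mod fs = 14 Hz.
14 Hz ≤ fs/2 = 23 Hz, appears at 14 Hz.
122 Hz mod fs = 30 Hz.
30 Hz > fs/2 = 23 Hz, folds to fs − 30 Hz = 16 Hz.
150 Hz mod fs = 12 Hz.
12 Hz ≤ fs/2 = 23 Hz, appears at 12 Hz.
Distinct values: {12 Hz, 14 Hz, 16 Hz} → 3.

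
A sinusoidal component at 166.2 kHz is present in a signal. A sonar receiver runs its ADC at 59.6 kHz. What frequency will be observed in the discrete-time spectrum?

166.2 kHz mod fs = 47 kHz.
47 kHz > fs/2 = 29.8 kHz, folds to fs − 47 kHz = 12.6 kHz.

12.6 kHz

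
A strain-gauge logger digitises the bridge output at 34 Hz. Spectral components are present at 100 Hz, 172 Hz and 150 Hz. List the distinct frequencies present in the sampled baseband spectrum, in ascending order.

2 Hz, 14 Hz

fs/2 = 17 Hz.
100 Hz mod fs = 32 Hz.
32 Hz > fs/2 = 17 Hz, folds to fs − 32 Hz = 2 Hz.
172 Hz mod fs = 2 Hz.
2 Hz ≤ fs/2 = 17 Hz, appears at 2 Hz.
150 Hz mod fs = 14 Hz.
14 Hz ≤ fs/2 = 17 Hz, appears at 14 Hz.
Distinct values: {2 Hz, 14 Hz}.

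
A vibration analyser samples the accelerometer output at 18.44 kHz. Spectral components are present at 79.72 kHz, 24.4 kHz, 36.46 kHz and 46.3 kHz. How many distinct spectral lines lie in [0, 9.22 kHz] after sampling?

fs/2 = 9.22 kHz.
79.72 kHz mod fs = 5.96 kHz.
5.96 kHz ≤ fs/2 = 9.22 kHz, appears at 5.96 kHz.
24.4 kHz mod fs = 5.96 kHz.
5.96 kHz ≤ fs/2 = 9.22 kHz, appears at 5.96 kHz.
36.46 kHz mod fs = 18.02 kHz.
18.02 kHz > fs/2 = 9.22 kHz, folds to fs − 18.02 kHz = 0.42 kHz.
46.3 kHz mod fs = 9.42 kHz.
9.42 kHz > fs/2 = 9.22 kHz, folds to fs − 9.42 kHz = 9.02 kHz.
Distinct values: {0.42 kHz, 5.96 kHz, 9.02 kHz} → 3.

3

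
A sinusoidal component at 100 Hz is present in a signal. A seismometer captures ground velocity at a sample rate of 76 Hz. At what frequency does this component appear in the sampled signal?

100 Hz mod fs = 24 Hz.
24 Hz ≤ fs/2 = 38 Hz, appears at 24 Hz.

24 Hz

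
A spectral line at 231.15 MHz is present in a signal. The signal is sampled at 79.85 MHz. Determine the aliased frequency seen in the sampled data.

231.15 MHz mod fs = 71.45 MHz.
71.45 MHz > fs/2 = 39.925 MHz, folds to fs − 71.45 MHz = 8.4 MHz.

8.4 MHz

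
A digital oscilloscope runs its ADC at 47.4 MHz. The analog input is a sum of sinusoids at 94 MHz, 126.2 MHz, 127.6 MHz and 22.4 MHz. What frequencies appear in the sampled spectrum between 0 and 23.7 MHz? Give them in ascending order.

fs/2 = 23.7 MHz.
94 MHz mod fs = 46.6 MHz.
46.6 MHz > fs/2 = 23.7 MHz, folds to fs − 46.6 MHz = 0.8 MHz.
126.2 MHz mod fs = 31.4 MHz.
31.4 MHz > fs/2 = 23.7 MHz, folds to fs − 31.4 MHz = 16 MHz.
127.6 MHz mod fs = 32.8 MHz.
32.8 MHz > fs/2 = 23.7 MHz, folds to fs − 32.8 MHz = 14.6 MHz.
22.4 MHz ≤ fs/2 = 23.7 MHz, passes unchanged.
Distinct values: {0.8 MHz, 14.6 MHz, 16 MHz, 22.4 MHz}.

0.8 MHz, 14.6 MHz, 16 MHz, 22.4 MHz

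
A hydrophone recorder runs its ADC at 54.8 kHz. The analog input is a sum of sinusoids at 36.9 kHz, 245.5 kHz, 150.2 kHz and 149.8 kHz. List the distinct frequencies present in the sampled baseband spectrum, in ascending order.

14.2 kHz, 14.6 kHz, 17.9 kHz, 26.3 kHz

fs/2 = 27.4 kHz.
36.9 kHz > fs/2 = 27.4 kHz, folds to fs − 36.9 kHz = 17.9 kHz.
245.5 kHz mod fs = 26.3 kHz.
26.3 kHz ≤ fs/2 = 27.4 kHz, appears at 26.3 kHz.
150.2 kHz mod fs = 40.6 kHz.
40.6 kHz > fs/2 = 27.4 kHz, folds to fs − 40.6 kHz = 14.2 kHz.
149.8 kHz mod fs = 40.2 kHz.
40.2 kHz > fs/2 = 27.4 kHz, folds to fs − 40.2 kHz = 14.6 kHz.
Distinct values: {14.2 kHz, 14.6 kHz, 17.9 kHz, 26.3 kHz}.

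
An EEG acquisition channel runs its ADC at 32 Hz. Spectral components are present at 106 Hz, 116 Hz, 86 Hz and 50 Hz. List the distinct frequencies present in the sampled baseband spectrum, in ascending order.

fs/2 = 16 Hz.
106 Hz mod fs = 10 Hz.
10 Hz ≤ fs/2 = 16 Hz, appears at 10 Hz.
116 Hz mod fs = 20 Hz.
20 Hz > fs/2 = 16 Hz, folds to fs − 20 Hz = 12 Hz.
86 Hz mod fs = 22 Hz.
22 Hz > fs/2 = 16 Hz, folds to fs − 22 Hz = 10 Hz.
50 Hz mod fs = 18 Hz.
18 Hz > fs/2 = 16 Hz, folds to fs − 18 Hz = 14 Hz.
Distinct values: {10 Hz, 12 Hz, 14 Hz}.

10 Hz, 12 Hz, 14 Hz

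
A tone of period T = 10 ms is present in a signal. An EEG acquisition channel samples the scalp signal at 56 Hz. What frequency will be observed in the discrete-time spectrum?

T = 10 ms → f = 1/T = 100 Hz.
100 Hz mod fs = 44 Hz.
44 Hz > fs/2 = 28 Hz, folds to fs − 44 Hz = 12 Hz.

12 Hz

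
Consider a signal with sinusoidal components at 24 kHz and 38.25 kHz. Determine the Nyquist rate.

76.5 kHz

Highest-frequency component: 38.25 kHz.
Nyquist rate = 2 × 38.25 kHz = 76.5 kHz.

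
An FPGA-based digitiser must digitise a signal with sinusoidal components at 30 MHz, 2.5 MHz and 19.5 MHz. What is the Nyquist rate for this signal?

Highest-frequency component: 30 MHz.
Nyquist rate = 2 × 30 MHz = 60 MHz.

60 MHz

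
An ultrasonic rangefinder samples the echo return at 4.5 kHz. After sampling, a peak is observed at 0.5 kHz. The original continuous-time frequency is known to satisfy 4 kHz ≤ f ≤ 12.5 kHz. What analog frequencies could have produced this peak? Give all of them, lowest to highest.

4 kHz, 5 kHz, 8.5 kHz, 9.5 kHz

Frequencies that alias to 0.5 kHz are k·fs ± 0.5 kHz for integer k ≥ 0.
k=0: 0.5 kHz.
k=1: 4 kHz, 5 kHz.
k=2: 8.5 kHz, 9.5 kHz.
k=3: 13 kHz, 14 kHz.
Within [4 kHz, 12.5 kHz]: 4 kHz, 5 kHz, 8.5 kHz, 9.5 kHz.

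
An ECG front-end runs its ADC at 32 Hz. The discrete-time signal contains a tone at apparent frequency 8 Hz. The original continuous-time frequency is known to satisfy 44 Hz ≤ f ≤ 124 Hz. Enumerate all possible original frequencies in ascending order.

Frequencies that alias to 8 Hz are k·fs ± 8 Hz for integer k ≥ 0.
k=0: 8 Hz.
k=1: 24 Hz, 40 Hz.
k=2: 56 Hz, 72 Hz.
k=3: 88 Hz, 104 Hz.
k=4: 120 Hz, 136 Hz.
k=5: 152 Hz, 168 Hz.
Within [44 Hz, 124 Hz]: 56 Hz, 72 Hz, 88 Hz, 104 Hz, 120 Hz.

56 Hz, 72 Hz, 88 Hz, 104 Hz, 120 Hz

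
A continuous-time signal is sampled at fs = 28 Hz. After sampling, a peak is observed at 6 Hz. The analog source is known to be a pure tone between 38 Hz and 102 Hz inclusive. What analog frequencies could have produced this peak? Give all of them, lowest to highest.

50 Hz, 62 Hz, 78 Hz, 90 Hz

Frequencies that alias to 6 Hz are k·fs ± 6 Hz for integer k ≥ 0.
k=0: 6 Hz.
k=1: 22 Hz, 34 Hz.
k=2: 50 Hz, 62 Hz.
k=3: 78 Hz, 90 Hz.
k=4: 106 Hz, 118 Hz.
Within [38 Hz, 102 Hz]: 50 Hz, 62 Hz, 78 Hz, 90 Hz.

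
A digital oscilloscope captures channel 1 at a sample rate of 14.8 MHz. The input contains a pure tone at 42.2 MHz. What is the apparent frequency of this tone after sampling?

2.2 MHz

42.2 MHz mod fs = 12.6 MHz.
12.6 MHz > fs/2 = 7.4 MHz, folds to fs − 12.6 MHz = 2.2 MHz.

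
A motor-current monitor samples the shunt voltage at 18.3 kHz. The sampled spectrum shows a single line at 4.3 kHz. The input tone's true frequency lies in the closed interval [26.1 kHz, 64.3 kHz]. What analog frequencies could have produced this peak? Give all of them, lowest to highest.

Frequencies that alias to 4.3 kHz are k·fs ± 4.3 kHz for integer k ≥ 0.
k=0: 4.3 kHz.
k=1: 14 kHz, 22.6 kHz.
k=2: 32.3 kHz, 40.9 kHz.
k=3: 50.6 kHz, 59.2 kHz.
k=4: 68.9 kHz, 77.5 kHz.
Within [26.1 kHz, 64.3 kHz]: 32.3 kHz, 40.9 kHz, 50.6 kHz, 59.2 kHz.

32.3 kHz, 40.9 kHz, 50.6 kHz, 59.2 kHz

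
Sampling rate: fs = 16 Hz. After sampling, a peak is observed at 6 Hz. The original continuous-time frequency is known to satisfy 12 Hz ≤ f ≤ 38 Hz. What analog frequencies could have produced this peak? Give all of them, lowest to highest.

22 Hz, 26 Hz, 38 Hz

Frequencies that alias to 6 Hz are k·fs ± 6 Hz for integer k ≥ 0.
k=0: 6 Hz.
k=1: 10 Hz, 22 Hz.
k=2: 26 Hz, 38 Hz.
k=3: 42 Hz, 54 Hz.
Within [12 Hz, 38 Hz]: 22 Hz, 26 Hz, 38 Hz.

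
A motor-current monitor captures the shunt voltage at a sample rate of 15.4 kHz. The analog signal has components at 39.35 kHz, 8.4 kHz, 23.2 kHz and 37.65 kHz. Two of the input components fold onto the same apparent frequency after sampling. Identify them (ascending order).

37.65 kHz, 39.35 kHz

fs/2 = 7.7 kHz.
39.35 kHz mod fs = 8.55 kHz.
8.55 kHz > fs/2 = 7.7 kHz, folds to fs − 8.55 kHz = 6.85 kHz.
8.4 kHz > fs/2 = 7.7 kHz, folds to fs − 8.4 kHz = 7 kHz.
23.2 kHz mod fs = 7.8 kHz.
7.8 kHz > fs/2 = 7.7 kHz, folds to fs − 7.8 kHz = 7.6 kHz.
37.65 kHz mod fs = 6.85 kHz.
6.85 kHz ≤ fs/2 = 7.7 kHz, appears at 6.85 kHz.
37.65 kHz and 39.35 kHz both map to 6.85 kHz.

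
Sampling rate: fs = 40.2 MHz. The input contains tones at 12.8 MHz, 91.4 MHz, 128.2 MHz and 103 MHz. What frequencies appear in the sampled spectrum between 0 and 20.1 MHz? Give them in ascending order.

fs/2 = 20.1 MHz.
12.8 MHz ≤ fs/2 = 20.1 MHz, passes unchanged.
91.4 MHz mod fs = 11 MHz.
11 MHz ≤ fs/2 = 20.1 MHz, appears at 11 MHz.
128.2 MHz mod fs = 7.6 MHz.
7.6 MHz ≤ fs/2 = 20.1 MHz, appears at 7.6 MHz.
103 MHz mod fs = 22.6 MHz.
22.6 MHz > fs/2 = 20.1 MHz, folds to fs − 22.6 MHz = 17.6 MHz.
Distinct values: {7.6 MHz, 11 MHz, 12.8 MHz, 17.6 MHz}.

7.6 MHz, 11 MHz, 12.8 MHz, 17.6 MHz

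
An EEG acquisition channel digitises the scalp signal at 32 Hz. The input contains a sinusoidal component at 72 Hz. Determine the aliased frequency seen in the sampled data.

8 Hz

72 Hz mod fs = 8 Hz.
8 Hz ≤ fs/2 = 16 Hz, appears at 8 Hz.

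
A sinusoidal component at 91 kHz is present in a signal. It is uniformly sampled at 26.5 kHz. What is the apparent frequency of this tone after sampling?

11.5 kHz

91 kHz mod fs = 11.5 kHz.
11.5 kHz ≤ fs/2 = 13.25 kHz, appears at 11.5 kHz.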